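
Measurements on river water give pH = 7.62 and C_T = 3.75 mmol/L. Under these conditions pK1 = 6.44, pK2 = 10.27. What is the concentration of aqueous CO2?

[CO2*] = 0.232 mmol/L

α₀ = 1 / (1 + K1/[H⁺] + K1K2/[H⁺]²) = 1 / (1 + 10^+1.18 + 10^-1.47)
   = 1 / (1 + 15.136 + 0.033884) = 1/16.169 = 0.06184
[CO2*] = α₀ × DIC = 0.06184 × 3.75 = 0.232 mmol/L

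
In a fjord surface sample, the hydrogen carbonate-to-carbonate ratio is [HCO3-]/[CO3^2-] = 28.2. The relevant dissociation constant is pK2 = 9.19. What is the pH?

From K2 = [H⁺][CO3^2-]/[HCO3-]:  pH = pK2 − log₁₀([HCO3-]/[CO3^2-])
log₁₀(28.2) = +1.450
pH = 9.19 − (+1.450) = 7.74

pH = 7.74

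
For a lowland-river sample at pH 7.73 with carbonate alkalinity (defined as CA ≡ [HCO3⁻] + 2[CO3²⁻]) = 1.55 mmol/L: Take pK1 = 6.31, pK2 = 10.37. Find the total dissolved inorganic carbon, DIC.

CA = [HCO3⁻] + 2[CO3²⁻] = (α₁ + 2α₂)·DIC
At pH 7.73: [H⁺]/K1 = 10^-1.42 = 0.038019, K2/[H⁺] = 10^-2.64 = 0.0022909
α₁ = 1/(1 + 0.038019 + 0.0022909) = 1/1.0403 = 0.9613; α₂ = α₁·K2/[H⁺] = 0.002202
α₁ + 2α₂ = 0.9657
DIC = CA / (α₁ + 2α₂) = 1.55 / 0.9657 = 1.61 mmol/L

DIC = 1.61 mmol/L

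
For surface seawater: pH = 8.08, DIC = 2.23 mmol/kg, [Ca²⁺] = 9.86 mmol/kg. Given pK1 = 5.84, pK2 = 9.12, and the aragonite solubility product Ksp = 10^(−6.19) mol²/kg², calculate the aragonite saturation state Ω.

α₂ = 1 / (1 + [H⁺]/K2 + [H⁺]²/(K1K2)) = 1 / (1 + 10^+1.04 + 10^-1.20)
   = 1 / (1 + 10.965 + 0.063096) = 1/12.028 = 0.08314
[CO3²⁻] = α₂ × DIC = 0.08314 × 2.23 = 0.1854 mmol/kg
Ksp = 10^(−6.19) = 6.457×10^-7
Ω = [Ca²⁺][CO3²⁻]/Ksp = (9.86×10^-3)(1.854×10^-4) / 6.457×10^-7 = 2.83

Ω = 2.83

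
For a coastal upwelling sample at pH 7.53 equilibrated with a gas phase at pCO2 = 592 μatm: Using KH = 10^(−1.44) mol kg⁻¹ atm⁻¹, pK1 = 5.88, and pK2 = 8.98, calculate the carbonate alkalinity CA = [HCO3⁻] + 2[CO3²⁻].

CA = 1.03 mmol/kg

[CO2*] = KH · pCO2 = 10^(−1.44) × 592×10^-6 = 2.149×10^-5 mol/kg
α₀ = 1/(1 + K1/[H⁺] + K1K2/[H⁺]²) = 1/(1 + 10^+1.65 + 10^+0.20) = 0.02116
DIC = [CO2*]/α₀ = 2.149×10^-5 / 0.02116 = 1.016 mmol/kg
CA = (α₁ + 2α₂)·DIC = (0.9453 + 2×0.03354) × 1.016 = 1.03 mmol/kg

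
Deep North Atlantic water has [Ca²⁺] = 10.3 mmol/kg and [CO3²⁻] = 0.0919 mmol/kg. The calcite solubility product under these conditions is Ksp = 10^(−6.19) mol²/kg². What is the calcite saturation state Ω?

Ω = 1.47

Ksp = 10^(−6.19) = 6.457×10^-7
Ω = [Ca²⁺][CO3²⁻]/Ksp = (10.3×10^-3)(0.0919×10^-3) / 6.457×10^-7 = 1.47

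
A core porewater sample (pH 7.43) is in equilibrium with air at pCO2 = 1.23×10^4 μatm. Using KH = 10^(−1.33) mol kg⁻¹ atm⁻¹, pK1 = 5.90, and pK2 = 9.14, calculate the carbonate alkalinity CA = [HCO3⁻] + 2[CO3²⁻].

[CO2*] = KH · pCO2 = 10^(−1.33) × 1.23×10^4×10^-6 = 5.753×10^-4 mol/kg
α₀ = 1/(1 + K1/[H⁺] + K1K2/[H⁺]²) = 1/(1 + 10^+1.53 + 10^-0.18) = 0.02813
DIC = [CO2*]/α₀ = 5.753×10^-4 / 0.02813 = 20.45 mmol/kg
CA = (α₁ + 2α₂)·DIC = (0.9533 + 2×0.01859) × 20.45 = 20.3 mmol/kg

CA = 20.3 mmol/kg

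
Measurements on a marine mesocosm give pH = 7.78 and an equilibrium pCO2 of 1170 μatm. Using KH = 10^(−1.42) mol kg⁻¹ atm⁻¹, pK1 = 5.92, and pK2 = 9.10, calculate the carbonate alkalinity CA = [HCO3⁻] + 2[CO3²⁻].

CA = 3.53 mmol/kg

[CO2*] = KH · pCO2 = 10^(−1.42) × 1170×10^-6 = 4.448×10^-5 mol/kg
α₀ = 1/(1 + K1/[H⁺] + K1K2/[H⁺]²) = 1/(1 + 10^+1.86 + 10^+0.54) = 0.01300
DIC = [CO2*]/α₀ = 4.448×10^-5 / 0.01300 = 3.421 mmol/kg
CA = (α₁ + 2α₂)·DIC = (0.9419 + 2×0.04508) × 3.421 = 3.53 mmol/kg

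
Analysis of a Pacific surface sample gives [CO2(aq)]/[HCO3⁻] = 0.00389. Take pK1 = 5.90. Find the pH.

From K1 = [H⁺][HCO3⁻]/[CO2(aq)]:  pH = pK1 − log₁₀([CO2(aq)]/[HCO3⁻])
log₁₀(0.00389) = -2.410
pH = 5.90 − (-2.410) = 8.31

pH = 8.31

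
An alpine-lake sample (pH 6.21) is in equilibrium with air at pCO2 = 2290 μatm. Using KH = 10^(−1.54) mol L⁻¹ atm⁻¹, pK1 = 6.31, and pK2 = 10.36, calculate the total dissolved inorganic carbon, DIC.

DIC = 0.119 mmol/L

[CO2*] = KH · pCO2 = 10^(−1.54) × 2290×10^-6 = 6.604×10^-5 mol/L
α₀ = 1/(1 + K1/[H⁺] + K1K2/[H⁺]²) = 1/(1 + 10^-0.10 + 10^-4.25) = 0.5573
DIC = [CO2*]/α₀ = 6.604×10^-5 / 0.5573 = 0.119 mmol/L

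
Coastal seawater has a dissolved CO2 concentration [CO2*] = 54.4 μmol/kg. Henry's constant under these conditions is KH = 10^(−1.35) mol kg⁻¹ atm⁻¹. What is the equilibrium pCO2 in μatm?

KH = 10^(−1.35) = 4.467×10^-2 mol kg⁻¹ atm⁻¹
pCO2 = [CO2*]/KH = 54.4×10^-6 / 4.467×10^-2 = 1.22×10^-3 atm = 1220 μatm

pCO2 = 1220 μatm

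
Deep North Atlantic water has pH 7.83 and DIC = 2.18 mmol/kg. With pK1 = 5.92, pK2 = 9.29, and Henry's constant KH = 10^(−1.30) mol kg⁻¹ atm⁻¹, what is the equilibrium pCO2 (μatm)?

α₀ = 1 / (1 + K1/[H⁺] + K1K2/[H⁺]²) = 1 / (1 + 10^+1.91 + 10^+0.45)
   = 1 / (1 + 81.283 + 2.8184) = 1/85.101 = 0.01175
[CO2*] = α₀ × DIC = 0.01175 × 2.18 = 0.02562 mmol/kg
pCO2 = [CO2*]/KH = 2.562×10^-5 / 5.012×10^-2 = 511 μatm

pCO2 = 511 μatm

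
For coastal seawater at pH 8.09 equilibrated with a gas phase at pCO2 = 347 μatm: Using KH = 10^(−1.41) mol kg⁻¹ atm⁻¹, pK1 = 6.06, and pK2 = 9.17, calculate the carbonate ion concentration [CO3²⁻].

[CO3²⁻] = 0.120 mmol/kg

[CO2*] = KH · pCO2 = 10^(−1.41) × 347×10^-6 = 1.350×10^-5 mol/kg
α₀ = 1/(1 + K1/[H⁺] + K1K2/[H⁺]²) = 1/(1 + 10^+2.03 + 10^+0.95) = 0.008542
DIC = [CO2*]/α₀ = 1.350×10^-5 / 0.008542 = 1.580 mmol/kg
[CO3²⁻] = α₂·DIC; α₂ = 0.07613, so [CO3²⁻] = 0.07613 × 1.580 = 0.120 mmol/kg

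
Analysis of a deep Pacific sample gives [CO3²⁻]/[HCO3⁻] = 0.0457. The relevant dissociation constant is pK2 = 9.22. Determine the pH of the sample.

From K2 = [H⁺][CO3²⁻]/[HCO3⁻]:  pH = pK2 + log₁₀([CO3²⁻]/[HCO3⁻])
log₁₀(0.0457) = -1.340
pH = 9.22 + (-1.340) = 7.88

pH = 7.88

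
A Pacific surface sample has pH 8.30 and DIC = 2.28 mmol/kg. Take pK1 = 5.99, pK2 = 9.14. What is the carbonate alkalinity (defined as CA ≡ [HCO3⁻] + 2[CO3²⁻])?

CA = 2.56 mmol/kg

CA = [HCO3⁻] + 2[CO3²⁻] = (α₁ + 2α₂)·DIC
At pH 8.30: [H⁺]/K1 = 10^-2.31 = 0.0048978, K2/[H⁺] = 10^-0.84 = 0.14454
α₁ = 1/(1 + 0.0048978 + 0.14454) = 1/1.1494 = 0.8700; α₂ = α₁·K2/[H⁺] = 0.1258
α₁ + 2α₂ = 1.1215
CA = 1.1215 × 2.28 = 2.56 mmol/kg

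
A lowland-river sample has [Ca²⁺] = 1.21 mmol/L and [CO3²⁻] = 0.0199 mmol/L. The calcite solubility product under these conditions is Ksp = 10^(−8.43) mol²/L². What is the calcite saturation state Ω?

Ksp = 10^(−8.43) = 3.715×10^-9
Ω = [Ca²⁺][CO3²⁻]/Ksp = (1.21×10^-3)(0.0199×10^-3) / 3.715×10^-9 = 6.48

Ω = 6.48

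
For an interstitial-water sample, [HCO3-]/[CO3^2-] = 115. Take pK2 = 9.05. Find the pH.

From K2 = [H⁺][CO3^2-]/[HCO3-]:  pH = pK2 − log₁₀([HCO3-]/[CO3^2-])
log₁₀(115) = +2.061
pH = 9.05 − (+2.061) = 6.99

pH = 6.99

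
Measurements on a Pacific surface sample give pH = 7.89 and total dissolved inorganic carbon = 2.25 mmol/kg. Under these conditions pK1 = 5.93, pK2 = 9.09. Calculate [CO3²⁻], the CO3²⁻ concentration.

α₂ = 1 / (1 + [H⁺]/K2 + [H⁺]²/(K1K2)) = 1 / (1 + 10^+1.20 + 10^-0.76)
   = 1 / (1 + 15.849 + 0.17378) = 1/17.023 = 0.05875
[CO3²⁻] = α₂ × DIC = 0.05875 × 2.25 = 0.132 mmol/kg

[CO3²⁻] = 0.132 mmol/kg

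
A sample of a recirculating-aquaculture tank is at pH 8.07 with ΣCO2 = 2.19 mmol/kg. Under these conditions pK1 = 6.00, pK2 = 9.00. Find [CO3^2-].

α₂ = 1 / (1 + [H⁺]/K2 + [H⁺]²/(K1K2)) = 1 / (1 + 10^+0.93 + 10^-1.14)
   = 1 / (1 + 8.5114 + 0.072444) = 1/9.5838 = 0.1043
[CO3²⁻] = α₂ × DIC = 0.1043 × 2.19 = 0.229 mmol/kg

[CO3²⁻] = 0.229 mmol/kg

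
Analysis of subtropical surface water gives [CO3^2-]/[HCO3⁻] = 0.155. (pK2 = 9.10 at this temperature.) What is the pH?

From K2 = [H⁺][CO3^2-]/[HCO3⁻]:  pH = pK2 + log₁₀([CO3^2-]/[HCO3⁻])
log₁₀(0.155) = -0.810
pH = 9.10 + (-0.810) = 8.29

pH = 8.29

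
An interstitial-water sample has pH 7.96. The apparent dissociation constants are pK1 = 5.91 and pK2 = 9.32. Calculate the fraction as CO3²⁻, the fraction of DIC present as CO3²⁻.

α₂ = 0.0415

α₂ = 1 / (1 + [H⁺]/K2 + [H⁺]²/(K1K2)) = 1 / (1 + 10^+1.36 + 10^-0.69)
   = 1 / (1 + 22.909 + 0.20417) = 1/24.113 = 0.04147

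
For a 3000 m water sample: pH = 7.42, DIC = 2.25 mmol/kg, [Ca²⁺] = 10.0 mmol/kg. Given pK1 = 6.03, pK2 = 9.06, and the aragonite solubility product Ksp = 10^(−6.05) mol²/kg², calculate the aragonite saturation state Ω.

Ω = 0.544

α₂ = 1 / (1 + [H⁺]/K2 + [H⁺]²/(K1K2)) = 1 / (1 + 10^+1.64 + 10^+0.25)
   = 1 / (1 + 43.652 + 1.7783) = 1/46.430 = 0.02154
[CO3²⁻] = α₂ × DIC = 0.02154 × 2.25 = 0.04846 mmol/kg
Ksp = 10^(−6.05) = 8.913×10^-7
Ω = [Ca²⁺][CO3²⁻]/Ksp = (10.0×10^-3)(4.846×10^-5) / 8.913×10^-7 = 0.544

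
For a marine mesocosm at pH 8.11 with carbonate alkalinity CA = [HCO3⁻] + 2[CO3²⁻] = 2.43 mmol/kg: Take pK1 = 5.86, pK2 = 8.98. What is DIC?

CA = [HCO3⁻] + 2[CO3²⁻] = (α₁ + 2α₂)·DIC
At pH 8.11: [H⁺]/K1 = 10^-2.25 = 0.0056234, K2/[H⁺] = 10^-0.87 = 0.13490
α₁ = 1/(1 + 0.0056234 + 0.13490) = 1/1.1405 = 0.8768; α₂ = α₁·K2/[H⁺] = 0.1183
α₁ + 2α₂ = 1.1133
DIC = CA / (α₁ + 2α₂) = 2.43 / 1.1133 = 2.18 mmol/kg

DIC = 2.18 mmol/kg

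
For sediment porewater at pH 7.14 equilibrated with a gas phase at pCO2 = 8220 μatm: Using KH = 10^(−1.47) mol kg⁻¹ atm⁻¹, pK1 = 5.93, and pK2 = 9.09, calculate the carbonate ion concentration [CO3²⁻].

[CO2*] = KH · pCO2 = 10^(−1.47) × 8220×10^-6 = 2.785×10^-4 mol/kg
α₀ = 1/(1 + K1/[H⁺] + K1K2/[H⁺]²) = 1/(1 + 10^+1.21 + 10^-0.74) = 0.05747
DIC = [CO2*]/α₀ = 2.785×10^-4 / 0.05747 = 4.846 mmol/kg
[CO3²⁻] = α₂·DIC; α₂ = 0.01046, so [CO3²⁻] = 0.01046 × 4.846 = 0.0507 mmol/kg

[CO3²⁻] = 0.0507 mmol/kg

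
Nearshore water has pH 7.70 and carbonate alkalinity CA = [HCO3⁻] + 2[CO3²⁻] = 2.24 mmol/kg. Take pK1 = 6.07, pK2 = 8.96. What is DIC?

CA = [HCO3⁻] + 2[CO3²⁻] = (α₁ + 2α₂)·DIC
At pH 7.70: [H⁺]/K1 = 10^-1.63 = 0.023442, K2/[H⁺] = 10^-1.26 = 0.054954
α₁ = 1/(1 + 0.023442 + 0.054954) = 1/1.0784 = 0.9273; α₂ = α₁·K2/[H⁺] = 0.05096
α₁ + 2α₂ = 1.0292
DIC = CA / (α₁ + 2α₂) = 2.24 / 1.0292 = 2.18 mmol/kg

DIC = 2.18 mmol/kg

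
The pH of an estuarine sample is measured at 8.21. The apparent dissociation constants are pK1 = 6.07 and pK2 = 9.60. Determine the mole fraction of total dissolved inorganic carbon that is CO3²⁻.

α₂ = 0.0389

α₂ = 1 / (1 + [H⁺]/K2 + [H⁺]²/(K1K2)) = 1 / (1 + 10^+1.39 + 10^-0.75)
   = 1 / (1 + 24.547 + 0.17783) = 1/25.725 = 0.03887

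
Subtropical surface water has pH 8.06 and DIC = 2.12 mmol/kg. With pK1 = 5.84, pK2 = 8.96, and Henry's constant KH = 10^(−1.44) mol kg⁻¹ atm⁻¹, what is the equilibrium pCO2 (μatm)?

α₀ = 1 / (1 + K1/[H⁺] + K1K2/[H⁺]²) = 1 / (1 + 10^+2.22 + 10^+1.32)
   = 1 / (1 + 165.96 + 20.893) = 1/187.85 = 0.005323
[CO2*] = α₀ × DIC = 0.005323 × 2.12 = 0.01129 mmol/kg = 11.29 μmol/kg
pCO2 = [CO2*]/KH = 1.129×10^-5 / 3.631×10^-2 = 311 μatm

pCO2 = 311 μatm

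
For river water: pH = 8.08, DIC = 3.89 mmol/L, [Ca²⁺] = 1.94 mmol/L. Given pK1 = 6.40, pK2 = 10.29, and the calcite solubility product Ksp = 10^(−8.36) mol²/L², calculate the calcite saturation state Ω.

Ω = 10.4

α₂ = 1 / (1 + [H⁺]/K2 + [H⁺]²/(K1K2)) = 1 / (1 + 10^+2.21 + 10^+0.53)
   = 1 / (1 + 162.18 + 3.3884) = 1/166.57 = 0.006004
[CO3²⁻] = α₂ × DIC = 0.006004 × 3.89 = 0.02335 mmol/L
Ksp = 10^(−8.36) = 4.365×10^-9
Ω = [Ca²⁺][CO3²⁻]/Ksp = (1.94×10^-3)(2.335×10^-5) / 4.365×10^-9 = 10.4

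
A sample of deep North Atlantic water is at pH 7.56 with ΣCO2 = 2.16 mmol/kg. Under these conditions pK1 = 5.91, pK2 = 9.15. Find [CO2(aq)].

[CO2*] = 0.0461 mmol/kg

α₀ = 1 / (1 + K1/[H⁺] + K1K2/[H⁺]²) = 1 / (1 + 10^+1.65 + 10^+0.06)
   = 1 / (1 + 44.668 + 1.1482) = 1/46.817 = 0.02136
[CO2*] = α₀ × DIC = 0.02136 × 2.16 = 0.0461 mmol/kg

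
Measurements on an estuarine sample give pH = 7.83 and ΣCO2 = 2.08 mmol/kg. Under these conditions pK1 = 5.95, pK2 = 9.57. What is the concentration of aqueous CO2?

α₀ = 1 / (1 + K1/[H⁺] + K1K2/[H⁺]²) = 1 / (1 + 10^+1.88 + 10^+0.14)
   = 1 / (1 + 75.858 + 1.3804) = 1/78.238 = 0.01278
[CO2*] = α₀ × DIC = 0.01278 × 2.08 = 0.0266 mmol/kg

[CO2*] = 0.0266 mmol/kg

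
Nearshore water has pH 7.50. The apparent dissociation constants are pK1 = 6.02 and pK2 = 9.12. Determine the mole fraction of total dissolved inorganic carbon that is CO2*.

α₀ = 1 / (1 + K1/[H⁺] + K1K2/[H⁺]²) = 1 / (1 + 10^+1.48 + 10^-0.14)
   = 1 / (1 + 30.200 + 0.72444) = 1/31.924 = 0.03132

α₀ = 0.0313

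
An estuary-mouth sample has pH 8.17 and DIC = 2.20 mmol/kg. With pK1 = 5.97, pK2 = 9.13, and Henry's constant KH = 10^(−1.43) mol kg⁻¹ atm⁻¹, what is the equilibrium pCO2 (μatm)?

α₀ = 1 / (1 + K1/[H⁺] + K1K2/[H⁺]²) = 1 / (1 + 10^+2.20 + 10^+1.24)
   = 1 / (1 + 158.49 + 17.378) = 1/176.87 = 0.005654
[CO2*] = α₀ × DIC = 0.005654 × 2.20 = 0.01244 mmol/kg = 12.44 μmol/kg
pCO2 = [CO2*]/KH = 1.244×10^-5 / 3.715×10^-2 = 335 μatm

pCO2 = 335 μatm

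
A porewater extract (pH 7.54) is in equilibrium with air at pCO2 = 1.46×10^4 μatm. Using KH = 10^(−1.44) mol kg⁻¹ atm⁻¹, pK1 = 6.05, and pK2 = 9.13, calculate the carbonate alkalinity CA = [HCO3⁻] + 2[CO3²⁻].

[CO2*] = KH · pCO2 = 10^(−1.44) × 1.46×10^4×10^-6 = 5.301×10^-4 mol/kg
α₀ = 1/(1 + K1/[H⁺] + K1K2/[H⁺]²) = 1/(1 + 10^+1.49 + 10^-0.10) = 0.03058
DIC = [CO2*]/α₀ = 5.301×10^-4 / 0.03058 = 17.33 mmol/kg
CA = (α₁ + 2α₂)·DIC = (0.9451 + 2×0.02429) × 17.33 = 17.2 mmol/kg

CA = 17.2 mmol/kg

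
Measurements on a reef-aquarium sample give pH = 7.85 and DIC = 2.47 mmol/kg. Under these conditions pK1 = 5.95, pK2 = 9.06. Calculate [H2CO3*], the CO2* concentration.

α₀ = 1 / (1 + K1/[H⁺] + K1K2/[H⁺]²) = 1 / (1 + 10^+1.90 + 10^+0.69)
   = 1 / (1 + 79.433 + 4.8978) = 1/85.331 = 0.01172
[CO2*] = α₀ × DIC = 0.01172 × 2.47 = 0.0289 mmol/kg

[CO2*] = 0.0289 mmol/kg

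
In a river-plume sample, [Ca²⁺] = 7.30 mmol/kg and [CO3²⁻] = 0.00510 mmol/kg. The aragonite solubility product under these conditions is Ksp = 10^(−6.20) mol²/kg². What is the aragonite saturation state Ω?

Ω = 0.0590

Ksp = 10^(−6.20) = 6.310×10^-7
Ω = [Ca²⁺][CO3²⁻]/Ksp = (7.30×10^-3)(0.00510×10^-3) / 6.310×10^-7 = 0.0590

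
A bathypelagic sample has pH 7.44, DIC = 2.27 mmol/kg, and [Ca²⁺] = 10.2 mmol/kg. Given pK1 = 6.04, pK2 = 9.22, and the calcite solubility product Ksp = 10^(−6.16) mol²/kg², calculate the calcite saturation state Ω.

Ω = 0.526

α₂ = 1 / (1 + [H⁺]/K2 + [H⁺]²/(K1K2)) = 1 / (1 + 10^+1.78 + 10^+0.38)
   = 1 / (1 + 60.256 + 2.3988) = 1/63.655 = 0.01571
[CO3²⁻] = α₂ × DIC = 0.01571 × 2.27 = 0.03566 mmol/kg
Ksp = 10^(−6.16) = 6.918×10^-7
Ω = [Ca²⁺][CO3²⁻]/Ksp = (10.2×10^-3)(3.566×10^-5) / 6.918×10^-7 = 0.526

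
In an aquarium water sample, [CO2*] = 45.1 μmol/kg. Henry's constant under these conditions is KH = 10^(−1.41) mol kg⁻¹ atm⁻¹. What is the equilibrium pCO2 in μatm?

KH = 10^(−1.41) = 3.890×10^-2 mol kg⁻¹ atm⁻¹
pCO2 = [CO2*]/KH = 45.1×10^-6 / 3.890×10^-2 = 1.16×10^-3 atm = 1160 μatm

pCO2 = 1160 μatm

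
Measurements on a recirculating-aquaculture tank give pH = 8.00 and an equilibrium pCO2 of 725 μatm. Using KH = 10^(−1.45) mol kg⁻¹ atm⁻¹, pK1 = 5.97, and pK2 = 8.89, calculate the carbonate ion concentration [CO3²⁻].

[CO2*] = KH · pCO2 = 10^(−1.45) × 725×10^-6 = 2.572×10^-5 mol/kg
α₀ = 1/(1 + K1/[H⁺] + K1K2/[H⁺]²) = 1/(1 + 10^+2.03 + 10^+1.14) = 0.008200
DIC = [CO2*]/α₀ = 2.572×10^-5 / 0.008200 = 3.137 mmol/kg
[CO3²⁻] = α₂·DIC; α₂ = 0.1132, so [CO3²⁻] = 0.1132 × 3.137 = 0.355 mmol/kg

[CO3²⁻] = 0.355 mmol/kg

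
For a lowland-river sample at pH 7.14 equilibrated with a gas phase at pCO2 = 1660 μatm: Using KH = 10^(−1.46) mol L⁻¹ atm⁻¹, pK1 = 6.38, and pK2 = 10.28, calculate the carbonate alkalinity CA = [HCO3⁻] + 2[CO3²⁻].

[CO2*] = KH · pCO2 = 10^(−1.46) × 1660×10^-6 = 5.756×10^-5 mol/L
α₀ = 1/(1 + K1/[H⁺] + K1K2/[H⁺]²) = 1/(1 + 10^+0.76 + 10^-2.38) = 0.1480
DIC = [CO2*]/α₀ = 5.756×10^-5 / 0.1480 = 0.3890 mmol/L
CA = (α₁ + 2α₂)·DIC = (0.8514 + 2×0.0006168) × 0.3890 = 0.332 mmol/L

CA = 0.332 mmol/L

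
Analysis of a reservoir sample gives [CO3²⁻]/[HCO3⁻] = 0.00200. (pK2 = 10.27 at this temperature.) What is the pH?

From K2 = [H⁺][CO3²⁻]/[HCO3⁻]:  pH = pK2 + log₁₀([CO3²⁻]/[HCO3⁻])
log₁₀(0.00200) = -2.699
pH = 10.27 + (-2.699) = 7.57

pH = 7.57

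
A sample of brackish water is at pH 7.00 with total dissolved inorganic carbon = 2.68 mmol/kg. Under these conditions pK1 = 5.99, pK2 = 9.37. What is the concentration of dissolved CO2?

α₀ = 1 / (1 + K1/[H⁺] + K1K2/[H⁺]²) = 1 / (1 + 10^+1.01 + 10^-1.36)
   = 1 / (1 + 10.233 + 0.043652) = 1/11.277 = 0.08868
[CO2*] = α₀ × DIC = 0.08868 × 2.68 = 0.238 mmol/kg

[CO2*] = 0.238 mmol/kg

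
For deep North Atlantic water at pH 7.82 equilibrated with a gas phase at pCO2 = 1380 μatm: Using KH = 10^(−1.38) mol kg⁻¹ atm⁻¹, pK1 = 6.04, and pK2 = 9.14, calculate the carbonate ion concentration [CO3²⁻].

[CO2*] = KH · pCO2 = 10^(−1.38) × 1380×10^-6 = 5.753×10^-5 mol/kg
α₀ = 1/(1 + K1/[H⁺] + K1K2/[H⁺]²) = 1/(1 + 10^+1.78 + 10^+0.46) = 0.01559
DIC = [CO2*]/α₀ = 5.753×10^-5 / 0.01559 = 3.690 mmol/kg
[CO3²⁻] = α₂·DIC; α₂ = 0.04496, so [CO3²⁻] = 0.04496 × 3.690 = 0.166 mmol/kg

[CO3²⁻] = 0.166 mmol/kg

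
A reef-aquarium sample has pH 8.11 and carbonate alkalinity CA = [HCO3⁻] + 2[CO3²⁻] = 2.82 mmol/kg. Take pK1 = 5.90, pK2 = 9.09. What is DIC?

CA = [HCO3⁻] + 2[CO3²⁻] = (α₁ + 2α₂)·DIC
At pH 8.11: [H⁺]/K1 = 10^-2.21 = 0.0061660, K2/[H⁺] = 10^-0.98 = 0.10471
α₁ = 1/(1 + 0.0061660 + 0.10471) = 1/1.1109 = 0.9002; α₂ = α₁·K2/[H⁺] = 0.09426
α₁ + 2α₂ = 1.0887
DIC = CA / (α₁ + 2α₂) = 2.82 / 1.0887 = 2.59 mmol/kg

DIC = 2.59 mmol/kg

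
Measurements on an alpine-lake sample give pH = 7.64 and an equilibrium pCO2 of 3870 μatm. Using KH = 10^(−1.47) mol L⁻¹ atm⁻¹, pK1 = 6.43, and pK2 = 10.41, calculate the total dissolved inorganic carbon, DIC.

DIC = 2.26 mmol/L

[CO2*] = KH · pCO2 = 10^(−1.47) × 3870×10^-6 = 1.311×10^-4 mol/L
α₀ = 1/(1 + K1/[H⁺] + K1K2/[H⁺]²) = 1/(1 + 10^+1.21 + 10^-1.56) = 0.05799
DIC = [CO2*]/α₀ = 1.311×10^-4 / 0.05799 = 2.26 mmol/L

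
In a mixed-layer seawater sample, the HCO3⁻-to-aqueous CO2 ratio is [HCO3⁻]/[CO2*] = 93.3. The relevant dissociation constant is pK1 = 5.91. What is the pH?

From K1 = [H⁺][HCO3⁻]/[CO2*]:  pH = pK1 + log₁₀([HCO3⁻]/[CO2*])
log₁₀(93.3) = +1.970
pH = 5.91 + (+1.970) = 7.88

pH = 7.88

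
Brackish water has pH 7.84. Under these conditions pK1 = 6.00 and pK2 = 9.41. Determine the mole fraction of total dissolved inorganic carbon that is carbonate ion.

α₂ = 0.0258

α₂ = 1 / (1 + [H⁺]/K2 + [H⁺]²/(K1K2)) = 1 / (1 + 10^+1.57 + 10^-0.27)
   = 1 / (1 + 37.154 + 0.53703) = 1/38.691 = 0.02585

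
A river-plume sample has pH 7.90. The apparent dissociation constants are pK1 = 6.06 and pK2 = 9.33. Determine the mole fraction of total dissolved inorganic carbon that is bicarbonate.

α₁ = 0.951

α₁ = 1 / (1 + [H⁺]/K1 + K2/[H⁺]) = 1 / (1 + 10^-1.84 + 10^-1.43)
   = 1 / (1 + 0.014454 + 0.037154) = 1/1.0516 = 0.9509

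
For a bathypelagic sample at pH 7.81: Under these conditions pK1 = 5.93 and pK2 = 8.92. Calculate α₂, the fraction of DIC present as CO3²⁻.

α₂ = 1 / (1 + [H⁺]/K2 + [H⁺]²/(K1K2)) = 1 / (1 + 10^+1.11 + 10^-0.77)
   = 1 / (1 + 12.882 + 0.16982) = 1/14.052 = 0.07116

α₂ = 0.0712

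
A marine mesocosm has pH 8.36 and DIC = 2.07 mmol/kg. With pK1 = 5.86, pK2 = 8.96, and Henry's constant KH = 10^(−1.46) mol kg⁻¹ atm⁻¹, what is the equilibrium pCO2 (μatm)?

α₀ = 1 / (1 + K1/[H⁺] + K1K2/[H⁺]²) = 1 / (1 + 10^+2.50 + 10^+1.90)
   = 1 / (1 + 316.23 + 79.433) = 1/396.66 = 0.002521
[CO2*] = α₀ × DIC = 0.002521 × 2.07 = 0.005219 mmol/kg = 5.219 μmol/kg
pCO2 = [CO2*]/KH = 5.219×10^-6 / 3.467×10^-2 = 151 μatm

pCO2 = 151 μatm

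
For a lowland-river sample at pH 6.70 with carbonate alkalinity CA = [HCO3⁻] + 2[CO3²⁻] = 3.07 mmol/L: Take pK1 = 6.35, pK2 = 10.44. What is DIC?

CA = [HCO3⁻] + 2[CO3²⁻] = (α₁ + 2α₂)·DIC
At pH 6.70: [H⁺]/K1 = 10^-0.35 = 0.44668, K2/[H⁺] = 10^-3.74 = 0.00018197
α₁ = 1/(1 + 0.44668 + 0.00018197) = 1/1.4469 = 0.6911; α₂ = α₁·K2/[H⁺] = 0.0001258
α₁ + 2α₂ = 0.6914
DIC = CA / (α₁ + 2α₂) = 3.07 / 0.6914 = 4.44 mmol/L

DIC = 4.44 mmol/L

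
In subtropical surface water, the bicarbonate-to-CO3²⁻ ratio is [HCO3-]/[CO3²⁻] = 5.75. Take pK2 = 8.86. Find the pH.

pH = 8.10

From K2 = [H⁺][CO3²⁻]/[HCO3-]:  pH = pK2 − log₁₀([HCO3-]/[CO3²⁻])
log₁₀(5.75) = +0.760
pH = 8.86 − (+0.760) = 8.10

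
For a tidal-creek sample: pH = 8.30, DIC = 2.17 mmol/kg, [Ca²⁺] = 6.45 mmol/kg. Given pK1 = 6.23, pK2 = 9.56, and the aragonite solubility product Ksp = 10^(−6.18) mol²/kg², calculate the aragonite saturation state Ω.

Ω = 1.09

α₂ = 1 / (1 + [H⁺]/K2 + [H⁺]²/(K1K2)) = 1 / (1 + 10^+1.26 + 10^-0.81)
   = 1 / (1 + 18.197 + 0.15488) = 1/19.352 = 0.05167
[CO3²⁻] = α₂ × DIC = 0.05167 × 2.17 = 0.1121 mmol/kg
Ksp = 10^(−6.18) = 6.607×10^-7
Ω = [Ca²⁺][CO3²⁻]/Ksp = (6.45×10^-3)(1.121×10^-4) / 6.607×10^-7 = 1.09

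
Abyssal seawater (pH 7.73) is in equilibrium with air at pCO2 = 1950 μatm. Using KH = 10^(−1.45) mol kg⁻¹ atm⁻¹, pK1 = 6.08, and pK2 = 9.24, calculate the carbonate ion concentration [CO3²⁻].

[CO3²⁻] = 0.0955 mmol/kg

[CO2*] = KH · pCO2 = 10^(−1.45) × 1950×10^-6 = 6.919×10^-5 mol/kg
α₀ = 1/(1 + K1/[H⁺] + K1K2/[H⁺]²) = 1/(1 + 10^+1.65 + 10^+0.14) = 0.02125
DIC = [CO2*]/α₀ = 6.919×10^-5 / 0.02125 = 3.255 mmol/kg
[CO3²⁻] = α₂·DIC; α₂ = 0.02934, so [CO3²⁻] = 0.02934 × 3.255 = 0.0955 mmol/kg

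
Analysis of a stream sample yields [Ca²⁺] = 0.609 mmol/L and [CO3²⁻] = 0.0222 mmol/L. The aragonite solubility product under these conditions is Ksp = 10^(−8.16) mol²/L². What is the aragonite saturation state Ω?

Ω = 1.95

Ksp = 10^(−8.16) = 6.918×10^-9
Ω = [Ca²⁺][CO3²⁻]/Ksp = (0.609×10^-3)(0.0222×10^-3) / 6.918×10^-9 = 1.95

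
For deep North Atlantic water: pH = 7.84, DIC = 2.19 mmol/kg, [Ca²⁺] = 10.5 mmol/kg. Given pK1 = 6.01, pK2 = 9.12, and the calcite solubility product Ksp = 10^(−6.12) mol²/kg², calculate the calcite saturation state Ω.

α₂ = 1 / (1 + [H⁺]/K2 + [H⁺]²/(K1K2)) = 1 / (1 + 10^+1.28 + 10^-0.55)
   = 1 / (1 + 19.055 + 0.28184) = 1/20.336 = 0.04917
[CO3²⁻] = α₂ × DIC = 0.04917 × 2.19 = 0.1077 mmol/kg
Ksp = 10^(−6.12) = 7.586×10^-7
Ω = [Ca²⁺][CO3²⁻]/Ksp = (10.5×10^-3)(1.077×10^-4) / 7.586×10^-7 = 1.49

Ω = 1.49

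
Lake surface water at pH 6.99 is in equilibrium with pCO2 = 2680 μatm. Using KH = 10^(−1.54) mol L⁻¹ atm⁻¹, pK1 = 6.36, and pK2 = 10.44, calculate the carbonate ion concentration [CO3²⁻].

[CO3²⁻] = 0.117 μmol/L

[CO2*] = KH · pCO2 = 10^(−1.54) × 2680×10^-6 = 7.729×10^-5 mol/L
α₀ = 1/(1 + K1/[H⁺] + K1K2/[H⁺]²) = 1/(1 + 10^+0.63 + 10^-2.82) = 0.1899
DIC = [CO2*]/α₀ = 7.729×10^-5 / 0.1899 = 0.4071 mmol/L
[CO3²⁻] = α₂·DIC; α₂ = 0.0002874, so [CO3²⁻] = 0.0002874 × 0.4071 = 0.000117 mmol/L = 0.117 μmol/L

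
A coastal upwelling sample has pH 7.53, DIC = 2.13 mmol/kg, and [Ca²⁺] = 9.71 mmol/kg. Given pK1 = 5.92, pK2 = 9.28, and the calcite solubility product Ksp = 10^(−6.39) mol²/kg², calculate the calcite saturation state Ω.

Ω = 0.866

α₂ = 1 / (1 + [H⁺]/K2 + [H⁺]²/(K1K2)) = 1 / (1 + 10^+1.75 + 10^+0.14)
   = 1 / (1 + 56.234 + 1.3804) = 1/58.615 = 0.01706
[CO3²⁻] = α₂ × DIC = 0.01706 × 2.13 = 0.03634 mmol/kg
Ksp = 10^(−6.39) = 4.074×10^-7
Ω = [Ca²⁺][CO3²⁻]/Ksp = (9.71×10^-3)(3.634×10^-5) / 4.074×10^-7 = 0.866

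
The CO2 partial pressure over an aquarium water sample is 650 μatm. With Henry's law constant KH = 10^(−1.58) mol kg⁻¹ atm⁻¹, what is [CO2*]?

[CO2*] = 17.1 μmol/kg

KH = 10^(−1.58) = 2.630×10^-2 mol kg⁻¹ atm⁻¹
[CO2*] = KH · pCO2 = 2.630×10^-2 × 650×10^-6 atm = 1.71×10^-5 mol/kg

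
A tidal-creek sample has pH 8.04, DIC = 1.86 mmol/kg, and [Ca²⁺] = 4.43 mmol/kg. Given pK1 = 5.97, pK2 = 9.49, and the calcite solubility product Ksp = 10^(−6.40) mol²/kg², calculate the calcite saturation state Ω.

Ω = 0.703

α₂ = 1 / (1 + [H⁺]/K2 + [H⁺]²/(K1K2)) = 1 / (1 + 10^+1.45 + 10^-0.62)
   = 1 / (1 + 28.184 + 0.23988) = 1/29.424 = 0.03399
[CO3²⁻] = α₂ × DIC = 0.03399 × 1.86 = 0.06321 mmol/kg
Ksp = 10^(−6.40) = 3.981×10^-7
Ω = [Ca²⁺][CO3²⁻]/Ksp = (4.43×10^-3)(6.321×10^-5) / 3.981×10^-7 = 0.703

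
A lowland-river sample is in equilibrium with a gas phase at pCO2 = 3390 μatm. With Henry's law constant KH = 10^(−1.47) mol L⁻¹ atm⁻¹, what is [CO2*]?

KH = 10^(−1.47) = 3.388×10^-2 mol L⁻¹ atm⁻¹
[CO2*] = KH · pCO2 = 3.388×10^-2 × 3390×10^-6 atm = 1.15×10^-4 mol/L

[CO2*] = 115 μmol/L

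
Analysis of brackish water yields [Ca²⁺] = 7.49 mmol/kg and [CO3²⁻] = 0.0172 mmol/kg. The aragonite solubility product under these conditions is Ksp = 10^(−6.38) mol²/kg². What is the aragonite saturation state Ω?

Ksp = 10^(−6.38) = 4.169×10^-7
Ω = [Ca²⁺][CO3²⁻]/Ksp = (7.49×10^-3)(0.0172×10^-3) / 4.169×10^-7 = 0.309

Ω = 0.309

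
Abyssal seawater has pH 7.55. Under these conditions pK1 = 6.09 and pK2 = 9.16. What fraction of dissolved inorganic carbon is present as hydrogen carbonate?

α₁ = 1 / (1 + [H⁺]/K1 + K2/[H⁺]) = 1 / (1 + 10^-1.46 + 10^-1.61)
   = 1 / (1 + 0.034674 + 0.024547) = 1/1.0592 = 0.9441

α₁ = 0.944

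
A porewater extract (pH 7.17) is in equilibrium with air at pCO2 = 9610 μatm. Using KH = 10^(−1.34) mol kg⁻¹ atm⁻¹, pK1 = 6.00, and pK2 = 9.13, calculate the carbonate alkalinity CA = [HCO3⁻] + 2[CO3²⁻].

CA = 6.64 mmol/kg

[CO2*] = KH · pCO2 = 10^(−1.34) × 9610×10^-6 = 4.393×10^-4 mol/kg
α₀ = 1/(1 + K1/[H⁺] + K1K2/[H⁺]²) = 1/(1 + 10^+1.17 + 10^-0.79) = 0.06268
DIC = [CO2*]/α₀ = 4.393×10^-4 / 0.06268 = 7.008 mmol/kg
CA = (α₁ + 2α₂)·DIC = (0.9272 + 2×0.01017) × 7.008 = 6.64 mmol/kg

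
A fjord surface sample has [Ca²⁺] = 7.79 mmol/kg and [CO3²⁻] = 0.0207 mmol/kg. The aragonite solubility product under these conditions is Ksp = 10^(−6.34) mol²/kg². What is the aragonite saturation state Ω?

Ksp = 10^(−6.34) = 4.571×10^-7
Ω = [Ca²⁺][CO3²⁻]/Ksp = (7.79×10^-3)(0.0207×10^-3) / 4.571×10^-7 = 0.353

Ω = 0.353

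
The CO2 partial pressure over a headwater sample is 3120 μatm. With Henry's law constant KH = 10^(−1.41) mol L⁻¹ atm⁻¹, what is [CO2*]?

[CO2*] = 121 μmol/L

KH = 10^(−1.41) = 3.890×10^-2 mol L⁻¹ atm⁻¹
[CO2*] = KH · pCO2 = 3.890×10^-2 × 3120×10^-6 atm = 1.21×10^-4 mol/L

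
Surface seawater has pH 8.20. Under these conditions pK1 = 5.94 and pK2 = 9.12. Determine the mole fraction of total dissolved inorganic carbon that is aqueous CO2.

α₀ = 0.00488

α₀ = 1 / (1 + K1/[H⁺] + K1K2/[H⁺]²) = 1 / (1 + 10^+2.26 + 10^+1.34)
   = 1 / (1 + 181.97 + 21.878) = 1/204.85 = 0.004882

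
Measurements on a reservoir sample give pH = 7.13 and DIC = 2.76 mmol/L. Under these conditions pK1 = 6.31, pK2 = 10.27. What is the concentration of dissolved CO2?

α₀ = 1 / (1 + K1/[H⁺] + K1K2/[H⁺]²) = 1 / (1 + 10^+0.82 + 10^-2.32)
   = 1 / (1 + 6.6069 + 0.0047863) = 1/7.6117 = 0.1314
[CO2*] = α₀ × DIC = 0.1314 × 2.76 = 0.363 mmol/L

[CO2*] = 0.363 mmol/L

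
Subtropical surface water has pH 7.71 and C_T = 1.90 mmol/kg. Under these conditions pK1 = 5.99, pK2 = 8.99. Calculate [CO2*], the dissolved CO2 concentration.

α₀ = 1 / (1 + K1/[H⁺] + K1K2/[H⁺]²) = 1 / (1 + 10^+1.72 + 10^+0.44)
   = 1 / (1 + 52.481 + 2.7542) = 1/56.235 = 0.01778
[CO2*] = α₀ × DIC = 0.01778 × 1.90 = 0.0338 mmol/kg

[CO2*] = 0.0338 mmol/kg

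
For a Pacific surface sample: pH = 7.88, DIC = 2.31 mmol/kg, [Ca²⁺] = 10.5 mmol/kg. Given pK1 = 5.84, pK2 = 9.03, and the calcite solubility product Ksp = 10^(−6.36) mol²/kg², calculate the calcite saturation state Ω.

α₂ = 1 / (1 + [H⁺]/K2 + [H⁺]²/(K1K2)) = 1 / (1 + 10^+1.15 + 10^-0.89)
   = 1 / (1 + 14.125 + 0.12882) = 1/15.254 = 0.06556
[CO3²⁻] = α₂ × DIC = 0.06556 × 2.31 = 0.1514 mmol/kg
Ksp = 10^(−6.36) = 4.365×10^-7
Ω = [Ca²⁺][CO3²⁻]/Ksp = (10.5×10^-3)(1.514×10^-4) / 4.365×10^-7 = 3.64

Ω = 3.64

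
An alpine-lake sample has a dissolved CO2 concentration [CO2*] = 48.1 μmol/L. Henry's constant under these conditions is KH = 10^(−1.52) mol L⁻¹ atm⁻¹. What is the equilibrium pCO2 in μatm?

KH = 10^(−1.52) = 3.020×10^-2 mol L⁻¹ atm⁻¹
pCO2 = [CO2*]/KH = 48.1×10^-6 / 3.020×10^-2 = 1.59×10^-3 atm = 1590 μatm

pCO2 = 1590 μatm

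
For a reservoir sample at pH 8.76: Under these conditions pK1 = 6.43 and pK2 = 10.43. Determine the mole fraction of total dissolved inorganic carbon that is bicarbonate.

α₁ = 1 / (1 + [H⁺]/K1 + K2/[H⁺]) = 1 / (1 + 10^-2.33 + 10^-1.67)
   = 1 / (1 + 0.0046774 + 0.021380) = 1/1.0261 = 0.9746

α₁ = 0.975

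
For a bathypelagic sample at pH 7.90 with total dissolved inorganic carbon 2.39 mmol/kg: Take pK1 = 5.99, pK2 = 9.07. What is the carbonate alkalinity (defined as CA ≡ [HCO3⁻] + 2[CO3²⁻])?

CA = [HCO3⁻] + 2[CO3²⁻] = (α₁ + 2α₂)·DIC
At pH 7.90: [H⁺]/K1 = 10^-1.91 = 0.012303, K2/[H⁺] = 10^-1.17 = 0.067608
α₁ = 1/(1 + 0.012303 + 0.067608) = 1/1.0799 = 0.9260; α₂ = α₁·K2/[H⁺] = 0.06261
α₁ + 2α₂ = 1.0512
CA = 1.0512 × 2.39 = 2.51 mmol/kg

CA = 2.51 mmol/kg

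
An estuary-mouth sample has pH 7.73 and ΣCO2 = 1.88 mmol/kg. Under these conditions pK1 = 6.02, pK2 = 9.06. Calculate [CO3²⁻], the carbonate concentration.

[CO3²⁻] = 0.0825 mmol/kg

α₂ = 1 / (1 + [H⁺]/K2 + [H⁺]²/(K1K2)) = 1 / (1 + 10^+1.33 + 10^-0.38)
   = 1 / (1 + 21.380 + 0.41687) = 1/22.796 = 0.04387
[CO3²⁻] = α₂ × DIC = 0.04387 × 1.88 = 0.0825 mmol/kg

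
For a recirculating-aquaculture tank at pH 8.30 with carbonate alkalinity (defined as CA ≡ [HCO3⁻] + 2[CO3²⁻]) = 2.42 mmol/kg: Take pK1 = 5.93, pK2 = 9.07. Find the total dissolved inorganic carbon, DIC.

DIC = 2.12 mmol/kg

CA = [HCO3⁻] + 2[CO3²⁻] = (α₁ + 2α₂)·DIC
At pH 8.30: [H⁺]/K1 = 10^-2.37 = 0.0042658, K2/[H⁺] = 10^-0.77 = 0.16982
α₁ = 1/(1 + 0.0042658 + 0.16982) = 1/1.1741 = 0.8517; α₂ = α₁·K2/[H⁺] = 0.1446
α₁ + 2α₂ = 1.1410
DIC = CA / (α₁ + 2α₂) = 2.42 / 1.1410 = 2.12 mmol/kg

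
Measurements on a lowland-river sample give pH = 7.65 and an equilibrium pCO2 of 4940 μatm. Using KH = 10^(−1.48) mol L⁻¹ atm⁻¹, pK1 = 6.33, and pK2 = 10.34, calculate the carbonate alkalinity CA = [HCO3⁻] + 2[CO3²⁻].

[CO2*] = KH · pCO2 = 10^(−1.48) × 4940×10^-6 = 1.636×10^-4 mol/L
α₀ = 1/(1 + K1/[H⁺] + K1K2/[H⁺]²) = 1/(1 + 10^+1.32 + 10^-1.37) = 0.04559
DIC = [CO2*]/α₀ = 1.636×10^-4 / 0.04559 = 3.588 mmol/L
CA = (α₁ + 2α₂)·DIC = (0.9525 + 2×0.001945) × 3.588 = 3.43 mmol/L

CA = 3.43 mmol/L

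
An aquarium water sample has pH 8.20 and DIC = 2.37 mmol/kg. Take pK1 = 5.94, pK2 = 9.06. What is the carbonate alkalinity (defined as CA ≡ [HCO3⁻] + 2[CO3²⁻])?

CA = 2.64 mmol/kg

CA = [HCO3⁻] + 2[CO3²⁻] = (α₁ + 2α₂)·DIC
At pH 8.20: [H⁺]/K1 = 10^-2.26 = 0.0054954, K2/[H⁺] = 10^-0.86 = 0.13804
α₁ = 1/(1 + 0.0054954 + 0.13804) = 1/1.1435 = 0.8745; α₂ = α₁·K2/[H⁺] = 0.1207
α₁ + 2α₂ = 1.1159
CA = 1.1159 × 2.37 = 2.64 mmol/kg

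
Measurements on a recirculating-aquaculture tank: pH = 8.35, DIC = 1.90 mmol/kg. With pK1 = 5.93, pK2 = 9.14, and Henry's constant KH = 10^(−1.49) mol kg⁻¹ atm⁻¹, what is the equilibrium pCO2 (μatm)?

α₀ = 1 / (1 + K1/[H⁺] + K1K2/[H⁺]²) = 1 / (1 + 10^+2.42 + 10^+1.63)
   = 1 / (1 + 263.03 + 42.658) = 1/306.68 = 0.003261
[CO2*] = α₀ × DIC = 0.003261 × 1.90 = 0.006195 mmol/kg = 6.195 μmol/kg
pCO2 = [CO2*]/KH = 6.195×10^-6 / 3.236×10^-2 = 191 μatm

pCO2 = 191 μatm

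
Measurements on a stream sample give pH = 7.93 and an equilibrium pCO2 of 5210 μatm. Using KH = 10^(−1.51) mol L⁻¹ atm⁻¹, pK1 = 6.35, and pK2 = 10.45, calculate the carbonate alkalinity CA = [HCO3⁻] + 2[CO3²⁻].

[CO2*] = KH · pCO2 = 10^(−1.51) × 5210×10^-6 = 1.610×10^-4 mol/L
α₀ = 1/(1 + K1/[H⁺] + K1K2/[H⁺]²) = 1/(1 + 10^+1.58 + 10^-0.94) = 0.02555
DIC = [CO2*]/α₀ = 1.610×10^-4 / 0.02555 = 6.301 mmol/L
CA = (α₁ + 2α₂)·DIC = (0.9715 + 2×0.002934) × 6.301 = 6.16 mmol/L

CA = 6.16 mmol/L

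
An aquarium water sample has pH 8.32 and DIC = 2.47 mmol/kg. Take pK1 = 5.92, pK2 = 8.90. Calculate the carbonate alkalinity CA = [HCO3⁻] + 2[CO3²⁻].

CA = [HCO3⁻] + 2[CO3²⁻] = (α₁ + 2α₂)·DIC
At pH 8.32: [H⁺]/K1 = 10^-2.40 = 0.0039811, K2/[H⁺] = 10^-0.58 = 0.26303
α₁ = 1/(1 + 0.0039811 + 0.26303) = 1/1.2670 = 0.7893; α₂ = α₁·K2/[H⁺] = 0.2076
α₁ + 2α₂ = 1.2045
CA = 1.2045 × 2.47 = 2.98 mmol/kg

CA = 2.98 mmol/kg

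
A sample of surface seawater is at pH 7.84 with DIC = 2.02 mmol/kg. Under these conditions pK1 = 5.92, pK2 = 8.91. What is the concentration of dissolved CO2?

α₀ = 1 / (1 + K1/[H⁺] + K1K2/[H⁺]²) = 1 / (1 + 10^+1.92 + 10^+0.85)
   = 1 / (1 + 83.176 + 7.0795) = 1/91.256 = 0.01096
[CO2*] = α₀ × DIC = 0.01096 × 2.02 = 0.0221 mmol/kg

[CO2*] = 0.0221 mmol/kg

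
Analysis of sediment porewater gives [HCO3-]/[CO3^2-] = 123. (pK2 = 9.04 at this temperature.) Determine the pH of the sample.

From K2 = [H⁺][CO3^2-]/[HCO3-]:  pH = pK2 − log₁₀([HCO3-]/[CO3^2-])
log₁₀(123) = +2.090
pH = 9.04 − (+2.090) = 6.95

pH = 6.95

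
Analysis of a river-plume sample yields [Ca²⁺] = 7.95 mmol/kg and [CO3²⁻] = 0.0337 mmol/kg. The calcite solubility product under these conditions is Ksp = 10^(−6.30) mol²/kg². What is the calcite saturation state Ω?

Ksp = 10^(−6.30) = 5.012×10^-7
Ω = [Ca²⁺][CO3²⁻]/Ksp = (7.95×10^-3)(0.0337×10^-3) / 5.012×10^-7 = 0.535

Ω = 0.535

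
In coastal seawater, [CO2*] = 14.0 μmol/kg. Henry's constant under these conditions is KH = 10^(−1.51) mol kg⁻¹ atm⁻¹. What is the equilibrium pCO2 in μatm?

KH = 10^(−1.51) = 3.090×10^-2 mol kg⁻¹ atm⁻¹
pCO2 = [CO2*]/KH = 14.0×10^-6 / 3.090×10^-2 = 4.53×10^-4 atm = 453 μatm

pCO2 = 453 μatm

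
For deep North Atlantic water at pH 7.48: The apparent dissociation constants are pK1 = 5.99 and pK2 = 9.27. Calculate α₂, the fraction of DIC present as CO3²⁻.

α₂ = 1 / (1 + [H⁺]/K2 + [H⁺]²/(K1K2)) = 1 / (1 + 10^+1.79 + 10^+0.30)
   = 1 / (1 + 61.660 + 1.9953) = 1/64.655 = 0.01547

α₂ = 0.0155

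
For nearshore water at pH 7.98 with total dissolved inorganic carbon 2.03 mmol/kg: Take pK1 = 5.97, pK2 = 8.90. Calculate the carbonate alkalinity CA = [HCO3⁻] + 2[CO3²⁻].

CA = 2.23 mmol/kg

CA = [HCO3⁻] + 2[CO3²⁻] = (α₁ + 2α₂)·DIC
At pH 7.98: [H⁺]/K1 = 10^-2.01 = 0.0097724, K2/[H⁺] = 10^-0.92 = 0.12023
α₁ = 1/(1 + 0.0097724 + 0.12023) = 1/1.1300 = 0.8850; α₂ = α₁·K2/[H⁺] = 0.1064
α₁ + 2α₂ = 1.0977
CA = 1.0977 × 2.03 = 2.23 mmol/kg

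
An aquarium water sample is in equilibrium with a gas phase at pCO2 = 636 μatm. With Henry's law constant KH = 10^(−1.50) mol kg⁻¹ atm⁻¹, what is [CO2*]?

KH = 10^(−1.50) = 3.162×10^-2 mol kg⁻¹ atm⁻¹
[CO2*] = KH · pCO2 = 3.162×10^-2 × 636×10^-6 atm = 2.01×10^-5 mol/kg

[CO2*] = 20.1 μmol/kg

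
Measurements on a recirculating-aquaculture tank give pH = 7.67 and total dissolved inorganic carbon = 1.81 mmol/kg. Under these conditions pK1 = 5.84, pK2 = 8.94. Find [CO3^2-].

α₂ = 1 / (1 + [H⁺]/K2 + [H⁺]²/(K1K2)) = 1 / (1 + 10^+1.27 + 10^-0.56)
   = 1 / (1 + 18.621 + 0.27542) = 1/19.896 = 0.05026
[CO3²⁻] = α₂ × DIC = 0.05026 × 1.81 = 0.0910 mmol/kg

[CO3²⁻] = 0.0910 mmol/kg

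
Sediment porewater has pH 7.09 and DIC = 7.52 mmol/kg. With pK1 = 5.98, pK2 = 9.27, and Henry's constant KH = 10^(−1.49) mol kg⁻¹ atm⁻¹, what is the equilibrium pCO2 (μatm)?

α₀ = 1 / (1 + K1/[H⁺] + K1K2/[H⁺]²) = 1 / (1 + 10^+1.11 + 10^-1.07)
   = 1 / (1 + 12.882 + 0.085114) = 1/13.968 = 0.07159
[CO2*] = α₀ × DIC = 0.07159 × 7.52 = 0.5384 mmol/kg
pCO2 = [CO2*]/KH = 5.384×10^-4 / 3.236×10^-2 = 1.66×10^4 μatm

pCO2 = 1.66×10^4 μatm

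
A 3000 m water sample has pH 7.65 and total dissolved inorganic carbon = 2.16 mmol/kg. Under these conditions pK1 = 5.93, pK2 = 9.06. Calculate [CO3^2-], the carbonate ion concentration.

[CO3²⁻] = 0.0794 mmol/kg

α₂ = 1 / (1 + [H⁺]/K2 + [H⁺]²/(K1K2)) = 1 / (1 + 10^+1.41 + 10^-0.31)
   = 1 / (1 + 25.704 + 0.48978) = 1/27.194 = 0.03677
[CO3²⁻] = α₂ × DIC = 0.03677 × 2.16 = 0.0794 mmol/kg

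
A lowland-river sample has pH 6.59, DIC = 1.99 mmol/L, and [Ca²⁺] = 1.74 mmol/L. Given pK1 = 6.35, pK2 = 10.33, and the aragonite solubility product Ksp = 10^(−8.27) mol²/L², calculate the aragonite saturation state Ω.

Ω = 0.0745

α₂ = 1 / (1 + [H⁺]/K2 + [H⁺]²/(K1K2)) = 1 / (1 + 10^+3.74 + 10^+3.50)
   = 1 / (1 + 5495.4 + 3162.3) = 1/8658.7 = 0.0001155
[CO3²⁻] = α₂ × DIC = 0.0001155 × 1.99 = 0.0002298 mmol/L = 0.2298 μmol/L
Ksp = 10^(−8.27) = 5.370×10^-9
Ω = [Ca²⁺][CO3²⁻]/Ksp = (1.74×10^-3)(2.298×10^-7) / 5.370×10^-9 = 0.0745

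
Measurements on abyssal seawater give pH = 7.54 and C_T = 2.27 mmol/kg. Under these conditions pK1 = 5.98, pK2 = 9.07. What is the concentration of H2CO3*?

[CO2*] = 0.0591 mmol/kg

α₀ = 1 / (1 + K1/[H⁺] + K1K2/[H⁺]²) = 1 / (1 + 10^+1.56 + 10^+0.03)
   = 1 / (1 + 36.308 + 1.0715) = 1/38.379 = 0.02606
[CO2*] = α₀ × DIC = 0.02606 × 2.27 = 0.0591 mmol/kg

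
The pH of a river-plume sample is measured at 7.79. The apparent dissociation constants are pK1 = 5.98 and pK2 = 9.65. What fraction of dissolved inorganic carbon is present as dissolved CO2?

α₀ = 1 / (1 + K1/[H⁺] + K1K2/[H⁺]²) = 1 / (1 + 10^+1.81 + 10^-0.05)
   = 1 / (1 + 64.565 + 0.89125) = 1/66.457 = 0.01505

α₀ = 0.0150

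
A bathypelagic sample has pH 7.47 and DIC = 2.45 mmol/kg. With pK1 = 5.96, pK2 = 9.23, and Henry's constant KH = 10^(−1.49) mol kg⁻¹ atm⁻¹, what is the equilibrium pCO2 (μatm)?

α₀ = 1 / (1 + K1/[H⁺] + K1K2/[H⁺]²) = 1 / (1 + 10^+1.51 + 10^-0.25)
   = 1 / (1 + 32.359 + 0.56234) = 1/33.922 = 0.02948
[CO2*] = α₀ × DIC = 0.02948 × 2.45 = 0.07223 mmol/kg
pCO2 = [CO2*]/KH = 7.223×10^-5 / 3.236×10^-2 = 2230 μatm

pCO2 = 2230 μatm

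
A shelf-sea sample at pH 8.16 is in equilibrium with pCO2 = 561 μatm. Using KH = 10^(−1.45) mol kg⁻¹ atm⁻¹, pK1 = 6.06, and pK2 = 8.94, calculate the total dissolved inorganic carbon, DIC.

DIC = 2.94 mmol/kg

[CO2*] = KH · pCO2 = 10^(−1.45) × 561×10^-6 = 1.991×10^-5 mol/kg
α₀ = 1/(1 + K1/[H⁺] + K1K2/[H⁺]²) = 1/(1 + 10^+2.10 + 10^+1.32) = 0.006767
DIC = [CO2*]/α₀ = 1.991×10^-5 / 0.006767 = 2.94 mmol/kg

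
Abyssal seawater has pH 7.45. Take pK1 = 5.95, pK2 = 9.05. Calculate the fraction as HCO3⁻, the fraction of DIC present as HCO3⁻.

α₁ = 1 / (1 + [H⁺]/K1 + K2/[H⁺]) = 1 / (1 + 10^-1.50 + 10^-1.60)
   = 1 / (1 + 0.031623 + 0.025119) = 1/1.0567 = 0.9463

α₁ = 0.946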